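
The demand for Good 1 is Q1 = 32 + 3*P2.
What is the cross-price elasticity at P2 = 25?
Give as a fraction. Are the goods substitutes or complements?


dQ1/dP2 = 3
At P2 = 25: Q1 = 32 + 3*25 = 107
Exy = (dQ1/dP2)(P2/Q1) = 3 * 25 / 107 = 75/107
Since Exy > 0, the goods are substitutes.

75/107 (substitutes)


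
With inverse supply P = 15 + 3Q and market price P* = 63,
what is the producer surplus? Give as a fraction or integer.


Minimum supply price (at Q=0): P_min = 15
Quantity supplied at P* = 63:
Q* = (63 - 15)/3 = 16
PS = (1/2) * Q* * (P* - P_min)
PS = (1/2) * 16 * (63 - 15)
PS = (1/2) * 16 * 48 = 384

384


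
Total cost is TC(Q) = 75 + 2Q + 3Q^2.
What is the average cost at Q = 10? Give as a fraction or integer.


TC(10) = 75 + 2*10 + 3*10^2
TC(10) = 75 + 20 + 300 = 395
AC = TC/Q = 395/10 = 79/2

79/2


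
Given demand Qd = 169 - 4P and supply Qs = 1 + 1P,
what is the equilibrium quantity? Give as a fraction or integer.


First find equilibrium price:
169 - 4P = 1 + 1P
P* = 168/5 = 168/5
Then substitute into demand:
Q* = 169 - 4 * 168/5 = 173/5

173/5


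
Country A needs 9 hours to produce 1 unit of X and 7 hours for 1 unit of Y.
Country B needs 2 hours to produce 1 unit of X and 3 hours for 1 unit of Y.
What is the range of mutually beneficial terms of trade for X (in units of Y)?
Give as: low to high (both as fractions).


Opportunity cost of X for Country A = hours_X / hours_Y = 9/7 = 9/7 units of Y
Opportunity cost of X for Country B = hours_X / hours_Y = 2/3 = 2/3 units of Y
Terms of trade must be between the two opportunity costs.
Range: 2/3 to 9/7

2/3 to 9/7


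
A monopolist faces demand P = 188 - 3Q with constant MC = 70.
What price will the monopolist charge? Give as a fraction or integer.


MR = 188 - 6Q
Set MR = MC: 188 - 6Q = 70
Q* = 59/3
Substitute into demand:
P* = 188 - 3*59/3 = 129

129


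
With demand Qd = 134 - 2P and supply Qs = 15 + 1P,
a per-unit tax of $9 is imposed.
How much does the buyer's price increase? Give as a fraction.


With a per-unit tax, the buyer's price increase depends on relative slopes.
Supply slope: d = 1, Demand slope: b = 2
Buyer's price increase = d * tax / (b + d)
= 1 * 9 / (2 + 1)
= 9 / 3 = 3

3


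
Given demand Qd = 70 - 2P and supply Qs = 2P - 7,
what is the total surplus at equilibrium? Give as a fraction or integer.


Find equilibrium: 70 - 2P = 2P - 7
70 + 7 = 4P
P* = 77/4 = 77/4
Q* = 2*77/4 - 7 = 63/2
Inverse demand: P = 35 - Q/2, so P_max = 35
Inverse supply: P = 7/2 + Q/2, so P_min = 7/2
CS = (1/2) * 63/2 * (35 - 77/4) = 3969/16
PS = (1/2) * 63/2 * (77/4 - 7/2) = 3969/16
TS = CS + PS = 3969/16 + 3969/16 = 3969/8

3969/8


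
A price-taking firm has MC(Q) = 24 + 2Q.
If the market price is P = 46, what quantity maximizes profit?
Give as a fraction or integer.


In perfect competition, profit is maximized where P = MC.
46 = 24 + 2Q
22 = 2Q
Q* = 22/2 = 11

11


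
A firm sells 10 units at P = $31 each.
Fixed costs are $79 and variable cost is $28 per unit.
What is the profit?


Total Revenue = P * Q = 31 * 10 = $310
Total Cost = FC + VC*Q = 79 + 28*10 = $359
Profit = TR - TC = 310 - 359 = $-49

$-49


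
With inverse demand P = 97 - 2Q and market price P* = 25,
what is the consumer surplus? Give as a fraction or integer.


Maximum willingness to pay (at Q=0): P_max = 97
Quantity demanded at P* = 25:
Q* = (97 - 25)/2 = 36
CS = (1/2) * Q* * (P_max - P*)
CS = (1/2) * 36 * (97 - 25)
CS = (1/2) * 36 * 72 = 1296

1296


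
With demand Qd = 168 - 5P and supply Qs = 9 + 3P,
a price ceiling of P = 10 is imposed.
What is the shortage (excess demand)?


At P = 10:
Qd = 168 - 5*10 = 118
Qs = 9 + 3*10 = 39
Shortage = Qd - Qs = 118 - 39 = 79

79


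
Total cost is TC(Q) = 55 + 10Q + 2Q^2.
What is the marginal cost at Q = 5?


MC = dTC/dQ = 10 + 2*2*Q
At Q = 5:
MC = 10 + 4*5
MC = 10 + 20 = 30

30


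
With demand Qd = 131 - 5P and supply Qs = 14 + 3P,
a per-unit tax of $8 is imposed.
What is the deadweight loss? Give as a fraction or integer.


Pre-tax equilibrium quantity: Q* = 463/8
Post-tax equilibrium quantity: Q_tax = 343/8
Reduction in quantity: Q* - Q_tax = 15
DWL = (1/2) * tax * (Q* - Q_tax)
DWL = (1/2) * 8 * 15 = 60

60


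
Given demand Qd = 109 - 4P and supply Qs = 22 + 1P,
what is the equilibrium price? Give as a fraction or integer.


At equilibrium, Qd = Qs.
109 - 4P = 22 + 1P
109 - 22 = 4P + 1P
87 = 5P
P* = 87/5 = 87/5

87/5


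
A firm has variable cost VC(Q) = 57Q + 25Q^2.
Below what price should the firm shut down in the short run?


AVC(Q) = VC(Q)/Q = 57 + 25Q
AVC is increasing in Q, so minimum AVC is at Q -> 0+.
Min AVC = 57
The firm should shut down if P < 57.

57


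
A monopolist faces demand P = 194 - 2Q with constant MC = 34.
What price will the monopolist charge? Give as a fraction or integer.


MR = 194 - 4Q
Set MR = MC: 194 - 4Q = 34
Q* = 40
Substitute into demand:
P* = 194 - 2*40 = 114

114


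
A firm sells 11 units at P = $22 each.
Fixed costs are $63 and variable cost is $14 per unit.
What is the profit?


Total Revenue = P * Q = 22 * 11 = $242
Total Cost = FC + VC*Q = 63 + 14*11 = $217
Profit = TR - TC = 242 - 217 = $25

$25


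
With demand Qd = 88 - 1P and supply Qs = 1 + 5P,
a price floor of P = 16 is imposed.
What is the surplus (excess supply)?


At P = 16:
Qd = 88 - 1*16 = 72
Qs = 1 + 5*16 = 81
Surplus = Qs - Qd = 81 - 72 = 9

9


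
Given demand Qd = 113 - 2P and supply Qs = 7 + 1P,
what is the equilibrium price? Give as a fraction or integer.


At equilibrium, Qd = Qs.
113 - 2P = 7 + 1P
113 - 7 = 2P + 1P
106 = 3P
P* = 106/3 = 106/3

106/3


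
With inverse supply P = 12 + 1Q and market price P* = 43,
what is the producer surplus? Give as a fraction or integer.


Minimum supply price (at Q=0): P_min = 12
Quantity supplied at P* = 43:
Q* = (43 - 12)/1 = 31
PS = (1/2) * Q* * (P* - P_min)
PS = (1/2) * 31 * (43 - 12)
PS = (1/2) * 31 * 31 = 961/2

961/2


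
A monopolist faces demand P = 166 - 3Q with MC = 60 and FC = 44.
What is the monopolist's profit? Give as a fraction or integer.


MR = MC: 166 - 6Q = 60
Q* = 53/3
P* = 166 - 3*53/3 = 113
Profit = (P* - MC)*Q* - FC
= (113 - 60)*53/3 - 44
= 53*53/3 - 44
= 2809/3 - 44 = 2677/3

2677/3


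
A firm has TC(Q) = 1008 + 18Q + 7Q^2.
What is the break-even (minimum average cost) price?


AC(Q) = 1008/Q + 18 + 7Q
To minimize: dAC/dQ = -1008/Q^2 + 7 = 0
Q^2 = 1008/7 = 144
Q* = 12
Min AC = 1008/12 + 18 + 7*12
Min AC = 84 + 18 + 84 = 186

186


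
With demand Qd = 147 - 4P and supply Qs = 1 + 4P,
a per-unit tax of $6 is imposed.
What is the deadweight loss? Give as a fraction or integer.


Pre-tax equilibrium quantity: Q* = 74
Post-tax equilibrium quantity: Q_tax = 62
Reduction in quantity: Q* - Q_tax = 12
DWL = (1/2) * tax * (Q* - Q_tax)
DWL = (1/2) * 6 * 12 = 36

36


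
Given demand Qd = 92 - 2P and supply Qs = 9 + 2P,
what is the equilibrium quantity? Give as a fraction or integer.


First find equilibrium price:
92 - 2P = 9 + 2P
P* = 83/4 = 83/4
Then substitute into demand:
Q* = 92 - 2 * 83/4 = 101/2

101/2


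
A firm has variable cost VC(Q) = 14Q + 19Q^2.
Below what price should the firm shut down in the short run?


AVC(Q) = VC(Q)/Q = 14 + 19Q
AVC is increasing in Q, so minimum AVC is at Q -> 0+.
Min AVC = 14
The firm should shut down if P < 14.

14


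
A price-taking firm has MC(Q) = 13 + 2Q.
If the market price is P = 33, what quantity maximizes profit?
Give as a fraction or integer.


In perfect competition, profit is maximized where P = MC.
33 = 13 + 2Q
20 = 2Q
Q* = 20/2 = 10

10


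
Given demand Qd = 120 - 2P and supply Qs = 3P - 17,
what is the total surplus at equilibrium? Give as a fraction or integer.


Find equilibrium: 120 - 2P = 3P - 17
120 + 17 = 5P
P* = 137/5 = 137/5
Q* = 3*137/5 - 17 = 326/5
Inverse demand: P = 60 - Q/2, so P_max = 60
Inverse supply: P = 17/3 + Q/3, so P_min = 17/3
CS = (1/2) * 326/5 * (60 - 137/5) = 26569/25
PS = (1/2) * 326/5 * (137/5 - 17/3) = 53138/75
TS = CS + PS = 26569/25 + 53138/75 = 26569/15

26569/15


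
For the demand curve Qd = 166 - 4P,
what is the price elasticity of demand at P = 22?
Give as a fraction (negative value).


dQ/dP = -4
At P = 22: Q = 166 - 4*22 = 78
E = (dQ/dP)(P/Q) = (-4)(22/78) = -44/39

-44/39


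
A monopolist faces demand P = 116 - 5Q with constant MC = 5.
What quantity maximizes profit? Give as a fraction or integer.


TR = P*Q = (116 - 5Q)Q = 116Q - 5Q^2
MR = dTR/dQ = 116 - 10Q
Set MR = MC:
116 - 10Q = 5
111 = 10Q
Q* = 111/10 = 111/10

111/10


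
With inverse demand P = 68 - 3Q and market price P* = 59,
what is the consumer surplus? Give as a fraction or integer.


Maximum willingness to pay (at Q=0): P_max = 68
Quantity demanded at P* = 59:
Q* = (68 - 59)/3 = 3
CS = (1/2) * Q* * (P_max - P*)
CS = (1/2) * 3 * (68 - 59)
CS = (1/2) * 3 * 9 = 27/2

27/2


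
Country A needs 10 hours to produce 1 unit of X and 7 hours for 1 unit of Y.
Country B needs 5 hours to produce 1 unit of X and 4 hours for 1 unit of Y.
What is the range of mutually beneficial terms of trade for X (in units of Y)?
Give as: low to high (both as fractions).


Opportunity cost of X for Country A = hours_X / hours_Y = 10/7 = 10/7 units of Y
Opportunity cost of X for Country B = hours_X / hours_Y = 5/4 = 5/4 units of Y
Terms of trade must be between the two opportunity costs.
Range: 5/4 to 10/7

5/4 to 10/7


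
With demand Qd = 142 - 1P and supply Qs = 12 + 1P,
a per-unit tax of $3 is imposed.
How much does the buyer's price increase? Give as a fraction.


With a per-unit tax, the buyer's price increase depends on relative slopes.
Supply slope: d = 1, Demand slope: b = 1
Buyer's price increase = d * tax / (b + d)
= 1 * 3 / (1 + 1)
= 3 / 2 = 3/2

3/2


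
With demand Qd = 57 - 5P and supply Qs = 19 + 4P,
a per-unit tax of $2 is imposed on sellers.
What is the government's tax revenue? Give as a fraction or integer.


With tax on sellers, new supply: Qs' = 19 + 4(P - 2)
= 11 + 4P
New equilibrium quantity:
Q_new = 283/9
Tax revenue = tax * Q_new = 2 * 283/9 = 566/9

566/9


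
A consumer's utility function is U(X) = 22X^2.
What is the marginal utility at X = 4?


MU = dU/dX = 22*2*X^(2-1)
MU = 44*X^1
At X = 4:
MU = 44 * 4^1
MU = 44 * 4 = 176

176


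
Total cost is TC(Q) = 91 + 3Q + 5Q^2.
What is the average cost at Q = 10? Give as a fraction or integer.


TC(10) = 91 + 3*10 + 5*10^2
TC(10) = 91 + 30 + 500 = 621
AC = TC/Q = 621/10 = 621/10

621/10


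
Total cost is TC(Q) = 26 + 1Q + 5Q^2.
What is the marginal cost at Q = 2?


MC = dTC/dQ = 1 + 2*5*Q
At Q = 2:
MC = 1 + 10*2
MC = 1 + 20 = 21

21


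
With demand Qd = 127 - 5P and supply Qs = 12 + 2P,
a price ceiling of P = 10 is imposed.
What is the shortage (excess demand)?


At P = 10:
Qd = 127 - 5*10 = 77
Qs = 12 + 2*10 = 32
Shortage = Qd - Qs = 77 - 32 = 45

45


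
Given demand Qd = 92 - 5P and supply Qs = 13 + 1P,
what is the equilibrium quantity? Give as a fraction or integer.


First find equilibrium price:
92 - 5P = 13 + 1P
P* = 79/6 = 79/6
Then substitute into demand:
Q* = 92 - 5 * 79/6 = 157/6

157/6


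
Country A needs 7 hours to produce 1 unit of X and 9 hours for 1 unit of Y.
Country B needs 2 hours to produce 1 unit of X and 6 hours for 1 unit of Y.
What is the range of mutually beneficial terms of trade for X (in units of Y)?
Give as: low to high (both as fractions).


Opportunity cost of X for Country A = hours_X / hours_Y = 7/9 = 7/9 units of Y
Opportunity cost of X for Country B = hours_X / hours_Y = 2/6 = 1/3 units of Y
Terms of trade must be between the two opportunity costs.
Range: 1/3 to 7/9

1/3 to 7/9


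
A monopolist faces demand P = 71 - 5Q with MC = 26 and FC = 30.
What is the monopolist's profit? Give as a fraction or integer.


MR = MC: 71 - 10Q = 26
Q* = 9/2
P* = 71 - 5*9/2 = 97/2
Profit = (P* - MC)*Q* - FC
= (97/2 - 26)*9/2 - 30
= 45/2*9/2 - 30
= 405/4 - 30 = 285/4

285/4


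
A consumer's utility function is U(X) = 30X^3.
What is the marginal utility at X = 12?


MU = dU/dX = 30*3*X^(3-1)
MU = 90*X^2
At X = 12:
MU = 90 * 12^2
MU = 90 * 144 = 12960

12960


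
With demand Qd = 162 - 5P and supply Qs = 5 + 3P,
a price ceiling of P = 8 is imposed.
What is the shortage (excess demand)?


At P = 8:
Qd = 162 - 5*8 = 122
Qs = 5 + 3*8 = 29
Shortage = Qd - Qs = 122 - 29 = 93

93


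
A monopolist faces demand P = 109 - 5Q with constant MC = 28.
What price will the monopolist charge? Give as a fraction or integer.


MR = 109 - 10Q
Set MR = MC: 109 - 10Q = 28
Q* = 81/10
Substitute into demand:
P* = 109 - 5*81/10 = 137/2

137/2


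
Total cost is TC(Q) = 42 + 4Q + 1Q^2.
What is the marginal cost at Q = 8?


MC = dTC/dQ = 4 + 2*1*Q
At Q = 8:
MC = 4 + 2*8
MC = 4 + 16 = 20

20


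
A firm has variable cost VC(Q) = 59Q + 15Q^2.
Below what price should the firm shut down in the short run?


AVC(Q) = VC(Q)/Q = 59 + 15Q
AVC is increasing in Q, so minimum AVC is at Q -> 0+.
Min AVC = 59
The firm should shut down if P < 59.

59


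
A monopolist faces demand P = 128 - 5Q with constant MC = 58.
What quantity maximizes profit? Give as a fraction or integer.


TR = P*Q = (128 - 5Q)Q = 128Q - 5Q^2
MR = dTR/dQ = 128 - 10Q
Set MR = MC:
128 - 10Q = 58
70 = 10Q
Q* = 70/10 = 7

7


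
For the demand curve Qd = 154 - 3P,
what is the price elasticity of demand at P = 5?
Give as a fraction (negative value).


dQ/dP = -3
At P = 5: Q = 154 - 3*5 = 139
E = (dQ/dP)(P/Q) = (-3)(5/139) = -15/139

-15/139


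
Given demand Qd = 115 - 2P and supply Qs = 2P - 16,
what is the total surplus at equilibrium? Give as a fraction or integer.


Find equilibrium: 115 - 2P = 2P - 16
115 + 16 = 4P
P* = 131/4 = 131/4
Q* = 2*131/4 - 16 = 99/2
Inverse demand: P = 115/2 - Q/2, so P_max = 115/2
Inverse supply: P = 8 + Q/2, so P_min = 8
CS = (1/2) * 99/2 * (115/2 - 131/4) = 9801/16
PS = (1/2) * 99/2 * (131/4 - 8) = 9801/16
TS = CS + PS = 9801/16 + 9801/16 = 9801/8

9801/8


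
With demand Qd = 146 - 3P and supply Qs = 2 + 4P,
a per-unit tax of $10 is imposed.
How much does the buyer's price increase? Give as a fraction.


With a per-unit tax, the buyer's price increase depends on relative slopes.
Supply slope: d = 4, Demand slope: b = 3
Buyer's price increase = d * tax / (b + d)
= 4 * 10 / (3 + 4)
= 40 / 7 = 40/7

40/7


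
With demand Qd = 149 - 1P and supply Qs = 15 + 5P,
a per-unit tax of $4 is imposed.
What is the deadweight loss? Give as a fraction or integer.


Pre-tax equilibrium quantity: Q* = 380/3
Post-tax equilibrium quantity: Q_tax = 370/3
Reduction in quantity: Q* - Q_tax = 10/3
DWL = (1/2) * tax * (Q* - Q_tax)
DWL = (1/2) * 4 * 10/3 = 20/3

20/3


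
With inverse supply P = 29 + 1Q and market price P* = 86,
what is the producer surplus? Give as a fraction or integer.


Minimum supply price (at Q=0): P_min = 29
Quantity supplied at P* = 86:
Q* = (86 - 29)/1 = 57
PS = (1/2) * Q* * (P* - P_min)
PS = (1/2) * 57 * (86 - 29)
PS = (1/2) * 57 * 57 = 3249/2

3249/2


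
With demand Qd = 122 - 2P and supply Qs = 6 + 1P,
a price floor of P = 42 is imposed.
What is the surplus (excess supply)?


At P = 42:
Qd = 122 - 2*42 = 38
Qs = 6 + 1*42 = 48
Surplus = Qs - Qd = 48 - 38 = 10

10


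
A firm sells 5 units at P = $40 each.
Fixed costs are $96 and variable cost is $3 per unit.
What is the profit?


Total Revenue = P * Q = 40 * 5 = $200
Total Cost = FC + VC*Q = 96 + 3*5 = $111
Profit = TR - TC = 200 - 111 = $89

$89


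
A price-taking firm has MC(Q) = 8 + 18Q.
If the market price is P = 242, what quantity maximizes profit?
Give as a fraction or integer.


In perfect competition, profit is maximized where P = MC.
242 = 8 + 18Q
234 = 18Q
Q* = 234/18 = 13

13


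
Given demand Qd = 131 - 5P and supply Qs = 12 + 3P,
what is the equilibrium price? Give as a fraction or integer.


At equilibrium, Qd = Qs.
131 - 5P = 12 + 3P
131 - 12 = 5P + 3P
119 = 8P
P* = 119/8 = 119/8

119/8


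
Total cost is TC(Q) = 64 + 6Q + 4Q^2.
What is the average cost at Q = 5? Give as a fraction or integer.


TC(5) = 64 + 6*5 + 4*5^2
TC(5) = 64 + 30 + 100 = 194
AC = TC/Q = 194/5 = 194/5

194/5


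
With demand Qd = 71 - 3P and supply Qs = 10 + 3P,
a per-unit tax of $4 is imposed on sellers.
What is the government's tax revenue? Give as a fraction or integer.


With tax on sellers, new supply: Qs' = 10 + 3(P - 4)
= 3P - 2
New equilibrium quantity:
Q_new = 69/2
Tax revenue = tax * Q_new = 4 * 69/2 = 138

138


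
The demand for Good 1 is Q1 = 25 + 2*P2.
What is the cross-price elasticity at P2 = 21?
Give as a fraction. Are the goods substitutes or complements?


dQ1/dP2 = 2
At P2 = 21: Q1 = 25 + 2*21 = 67
Exy = (dQ1/dP2)(P2/Q1) = 2 * 21 / 67 = 42/67
Since Exy > 0, the goods are substitutes.

42/67 (substitutes)


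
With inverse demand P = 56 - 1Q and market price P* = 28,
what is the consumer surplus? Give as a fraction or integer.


Maximum willingness to pay (at Q=0): P_max = 56
Quantity demanded at P* = 28:
Q* = (56 - 28)/1 = 28
CS = (1/2) * Q* * (P_max - P*)
CS = (1/2) * 28 * (56 - 28)
CS = (1/2) * 28 * 28 = 392

392


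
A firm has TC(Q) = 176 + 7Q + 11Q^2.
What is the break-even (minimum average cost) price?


AC(Q) = 176/Q + 7 + 11Q
To minimize: dAC/dQ = -176/Q^2 + 11 = 0
Q^2 = 176/11 = 16
Q* = 4
Min AC = 176/4 + 7 + 11*4
Min AC = 44 + 7 + 44 = 95

95


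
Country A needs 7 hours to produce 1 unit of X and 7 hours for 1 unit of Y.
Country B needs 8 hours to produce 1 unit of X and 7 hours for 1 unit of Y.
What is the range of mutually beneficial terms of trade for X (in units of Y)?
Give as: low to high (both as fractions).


Opportunity cost of X for Country A = hours_X / hours_Y = 7/7 = 1 units of Y
Opportunity cost of X for Country B = hours_X / hours_Y = 8/7 = 8/7 units of Y
Terms of trade must be between the two opportunity costs.
Range: 1 to 8/7

1 to 8/7


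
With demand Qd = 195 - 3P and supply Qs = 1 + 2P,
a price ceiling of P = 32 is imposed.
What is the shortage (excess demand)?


At P = 32:
Qd = 195 - 3*32 = 99
Qs = 1 + 2*32 = 65
Shortage = Qd - Qs = 99 - 65 = 34

34


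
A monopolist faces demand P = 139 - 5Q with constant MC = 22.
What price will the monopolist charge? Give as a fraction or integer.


MR = 139 - 10Q
Set MR = MC: 139 - 10Q = 22
Q* = 117/10
Substitute into demand:
P* = 139 - 5*117/10 = 161/2

161/2


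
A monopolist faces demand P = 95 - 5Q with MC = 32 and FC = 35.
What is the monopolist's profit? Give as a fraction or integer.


MR = MC: 95 - 10Q = 32
Q* = 63/10
P* = 95 - 5*63/10 = 127/2
Profit = (P* - MC)*Q* - FC
= (127/2 - 32)*63/10 - 35
= 63/2*63/10 - 35
= 3969/20 - 35 = 3269/20

3269/20


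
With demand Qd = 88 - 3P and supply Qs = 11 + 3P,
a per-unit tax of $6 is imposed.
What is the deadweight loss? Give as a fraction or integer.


Pre-tax equilibrium quantity: Q* = 99/2
Post-tax equilibrium quantity: Q_tax = 81/2
Reduction in quantity: Q* - Q_tax = 9
DWL = (1/2) * tax * (Q* - Q_tax)
DWL = (1/2) * 6 * 9 = 27

27


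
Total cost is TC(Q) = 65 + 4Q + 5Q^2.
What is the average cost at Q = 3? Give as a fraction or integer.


TC(3) = 65 + 4*3 + 5*3^2
TC(3) = 65 + 12 + 45 = 122
AC = TC/Q = 122/3 = 122/3

122/3


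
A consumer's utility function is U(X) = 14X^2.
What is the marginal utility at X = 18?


MU = dU/dX = 14*2*X^(2-1)
MU = 28*X^1
At X = 18:
MU = 28 * 18^1
MU = 28 * 18 = 504

504


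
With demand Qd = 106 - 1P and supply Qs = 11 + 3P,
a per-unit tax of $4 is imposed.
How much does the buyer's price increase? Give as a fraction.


With a per-unit tax, the buyer's price increase depends on relative slopes.
Supply slope: d = 3, Demand slope: b = 1
Buyer's price increase = d * tax / (b + d)
= 3 * 4 / (1 + 3)
= 12 / 4 = 3

3


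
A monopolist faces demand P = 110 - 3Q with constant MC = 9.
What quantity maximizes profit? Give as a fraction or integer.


TR = P*Q = (110 - 3Q)Q = 110Q - 3Q^2
MR = dTR/dQ = 110 - 6Q
Set MR = MC:
110 - 6Q = 9
101 = 6Q
Q* = 101/6 = 101/6

101/6


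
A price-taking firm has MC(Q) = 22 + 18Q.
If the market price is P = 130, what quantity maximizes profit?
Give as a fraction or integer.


In perfect competition, profit is maximized where P = MC.
130 = 22 + 18Q
108 = 18Q
Q* = 108/18 = 6

6


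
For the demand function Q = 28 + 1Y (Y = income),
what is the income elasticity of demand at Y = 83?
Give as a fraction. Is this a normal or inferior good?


dQ/dY = 1
At Y = 83: Q = 28 + 1*83 = 111
Ey = (dQ/dY)(Y/Q) = 1 * 83 / 111 = 83/111
Since Ey > 0, this is a normal good.

83/111 (normal good)


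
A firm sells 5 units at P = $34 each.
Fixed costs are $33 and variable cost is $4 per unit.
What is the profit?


Total Revenue = P * Q = 34 * 5 = $170
Total Cost = FC + VC*Q = 33 + 4*5 = $53
Profit = TR - TC = 170 - 53 = $117

$117


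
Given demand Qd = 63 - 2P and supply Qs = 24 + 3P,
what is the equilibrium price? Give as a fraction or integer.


At equilibrium, Qd = Qs.
63 - 2P = 24 + 3P
63 - 24 = 2P + 3P
39 = 5P
P* = 39/5 = 39/5

39/5


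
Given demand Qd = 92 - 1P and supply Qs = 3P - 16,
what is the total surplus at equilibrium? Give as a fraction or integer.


Find equilibrium: 92 - 1P = 3P - 16
92 + 16 = 4P
P* = 108/4 = 27
Q* = 3*27 - 16 = 65
Inverse demand: P = 92 - Q/1, so P_max = 92
Inverse supply: P = 16/3 + Q/3, so P_min = 16/3
CS = (1/2) * 65 * (92 - 27) = 4225/2
PS = (1/2) * 65 * (27 - 16/3) = 4225/6
TS = CS + PS = 4225/2 + 4225/6 = 8450/3

8450/3


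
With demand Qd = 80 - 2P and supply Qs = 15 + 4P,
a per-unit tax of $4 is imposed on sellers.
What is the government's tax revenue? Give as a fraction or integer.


With tax on sellers, new supply: Qs' = 15 + 4(P - 4)
= 4P - 1
New equilibrium quantity:
Q_new = 53
Tax revenue = tax * Q_new = 4 * 53 = 212

212


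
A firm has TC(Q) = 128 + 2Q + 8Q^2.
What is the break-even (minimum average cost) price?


AC(Q) = 128/Q + 2 + 8Q
To minimize: dAC/dQ = -128/Q^2 + 8 = 0
Q^2 = 128/8 = 16
Q* = 4
Min AC = 128/4 + 2 + 8*4
Min AC = 32 + 2 + 32 = 66

66


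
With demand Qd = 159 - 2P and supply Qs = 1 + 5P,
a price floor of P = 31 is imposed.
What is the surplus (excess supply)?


At P = 31:
Qd = 159 - 2*31 = 97
Qs = 1 + 5*31 = 156
Surplus = Qs - Qd = 156 - 97 = 59

59


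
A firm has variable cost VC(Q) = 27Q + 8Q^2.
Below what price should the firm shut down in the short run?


AVC(Q) = VC(Q)/Q = 27 + 8Q
AVC is increasing in Q, so minimum AVC is at Q -> 0+.
Min AVC = 27
The firm should shut down if P < 27.

27


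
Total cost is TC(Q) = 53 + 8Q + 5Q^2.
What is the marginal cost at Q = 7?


MC = dTC/dQ = 8 + 2*5*Q
At Q = 7:
MC = 8 + 10*7
MC = 8 + 70 = 78

78


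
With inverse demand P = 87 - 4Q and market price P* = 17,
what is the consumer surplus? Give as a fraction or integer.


Maximum willingness to pay (at Q=0): P_max = 87
Quantity demanded at P* = 17:
Q* = (87 - 17)/4 = 35/2
CS = (1/2) * Q* * (P_max - P*)
CS = (1/2) * 35/2 * (87 - 17)
CS = (1/2) * 35/2 * 70 = 1225/2

1225/2


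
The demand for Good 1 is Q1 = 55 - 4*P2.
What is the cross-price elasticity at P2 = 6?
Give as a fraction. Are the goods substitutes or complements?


dQ1/dP2 = -4
At P2 = 6: Q1 = 55 - 4*6 = 31
Exy = (dQ1/dP2)(P2/Q1) = -4 * 6 / 31 = -24/31
Since Exy < 0, the goods are complements.

-24/31 (complements)


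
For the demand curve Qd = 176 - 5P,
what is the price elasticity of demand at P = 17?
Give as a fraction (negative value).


dQ/dP = -5
At P = 17: Q = 176 - 5*17 = 91
E = (dQ/dP)(P/Q) = (-5)(17/91) = -85/91

-85/91


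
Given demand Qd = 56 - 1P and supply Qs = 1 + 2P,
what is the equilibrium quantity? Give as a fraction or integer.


First find equilibrium price:
56 - 1P = 1 + 2P
P* = 55/3 = 55/3
Then substitute into demand:
Q* = 56 - 1 * 55/3 = 113/3

113/3


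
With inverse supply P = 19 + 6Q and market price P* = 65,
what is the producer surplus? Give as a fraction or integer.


Minimum supply price (at Q=0): P_min = 19
Quantity supplied at P* = 65:
Q* = (65 - 19)/6 = 23/3
PS = (1/2) * Q* * (P* - P_min)
PS = (1/2) * 23/3 * (65 - 19)
PS = (1/2) * 23/3 * 46 = 529/3

529/3


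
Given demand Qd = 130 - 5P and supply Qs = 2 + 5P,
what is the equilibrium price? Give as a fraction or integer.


At equilibrium, Qd = Qs.
130 - 5P = 2 + 5P
130 - 2 = 5P + 5P
128 = 10P
P* = 128/10 = 64/5

64/5


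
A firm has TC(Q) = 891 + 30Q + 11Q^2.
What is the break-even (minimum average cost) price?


AC(Q) = 891/Q + 30 + 11Q
To minimize: dAC/dQ = -891/Q^2 + 11 = 0
Q^2 = 891/11 = 81
Q* = 9
Min AC = 891/9 + 30 + 11*9
Min AC = 99 + 30 + 99 = 228

228


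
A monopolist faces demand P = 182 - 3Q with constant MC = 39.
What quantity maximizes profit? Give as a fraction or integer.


TR = P*Q = (182 - 3Q)Q = 182Q - 3Q^2
MR = dTR/dQ = 182 - 6Q
Set MR = MC:
182 - 6Q = 39
143 = 6Q
Q* = 143/6 = 143/6

143/6


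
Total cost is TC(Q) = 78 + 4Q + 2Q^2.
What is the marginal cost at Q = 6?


MC = dTC/dQ = 4 + 2*2*Q
At Q = 6:
MC = 4 + 4*6
MC = 4 + 24 = 28

28


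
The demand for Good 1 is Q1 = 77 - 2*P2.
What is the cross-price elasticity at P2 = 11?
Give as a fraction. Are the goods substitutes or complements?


dQ1/dP2 = -2
At P2 = 11: Q1 = 77 - 2*11 = 55
Exy = (dQ1/dP2)(P2/Q1) = -2 * 11 / 55 = -2/5
Since Exy < 0, the goods are complements.

-2/5 (complements)


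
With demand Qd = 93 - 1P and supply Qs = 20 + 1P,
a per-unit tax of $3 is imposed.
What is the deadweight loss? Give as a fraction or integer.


Pre-tax equilibrium quantity: Q* = 113/2
Post-tax equilibrium quantity: Q_tax = 55
Reduction in quantity: Q* - Q_tax = 3/2
DWL = (1/2) * tax * (Q* - Q_tax)
DWL = (1/2) * 3 * 3/2 = 9/4

9/4


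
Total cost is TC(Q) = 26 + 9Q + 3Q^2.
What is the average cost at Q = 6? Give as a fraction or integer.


TC(6) = 26 + 9*6 + 3*6^2
TC(6) = 26 + 54 + 108 = 188
AC = TC/Q = 188/6 = 94/3

94/3


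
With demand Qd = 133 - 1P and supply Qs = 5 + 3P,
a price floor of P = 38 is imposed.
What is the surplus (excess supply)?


At P = 38:
Qd = 133 - 1*38 = 95
Qs = 5 + 3*38 = 119
Surplus = Qs - Qd = 119 - 95 = 24

24


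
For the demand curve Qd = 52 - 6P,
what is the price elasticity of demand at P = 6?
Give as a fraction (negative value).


dQ/dP = -6
At P = 6: Q = 52 - 6*6 = 16
E = (dQ/dP)(P/Q) = (-6)(6/16) = -9/4

-9/4


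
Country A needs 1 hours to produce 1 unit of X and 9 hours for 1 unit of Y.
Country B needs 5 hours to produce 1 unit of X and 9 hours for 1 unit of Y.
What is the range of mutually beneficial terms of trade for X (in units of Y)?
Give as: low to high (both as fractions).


Opportunity cost of X for Country A = hours_X / hours_Y = 1/9 = 1/9 units of Y
Opportunity cost of X for Country B = hours_X / hours_Y = 5/9 = 5/9 units of Y
Terms of trade must be between the two opportunity costs.
Range: 1/9 to 5/9

1/9 to 5/9


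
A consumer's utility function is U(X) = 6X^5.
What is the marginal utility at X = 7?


MU = dU/dX = 6*5*X^(5-1)
MU = 30*X^4
At X = 7:
MU = 30 * 7^4
MU = 30 * 2401 = 72030

72030


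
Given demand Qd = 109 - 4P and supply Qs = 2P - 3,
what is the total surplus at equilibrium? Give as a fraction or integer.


Find equilibrium: 109 - 4P = 2P - 3
109 + 3 = 6P
P* = 112/6 = 56/3
Q* = 2*56/3 - 3 = 103/3
Inverse demand: P = 109/4 - Q/4, so P_max = 109/4
Inverse supply: P = 3/2 + Q/2, so P_min = 3/2
CS = (1/2) * 103/3 * (109/4 - 56/3) = 10609/72
PS = (1/2) * 103/3 * (56/3 - 3/2) = 10609/36
TS = CS + PS = 10609/72 + 10609/36 = 10609/24

10609/24


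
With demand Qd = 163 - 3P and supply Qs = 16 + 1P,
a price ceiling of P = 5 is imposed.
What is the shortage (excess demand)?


At P = 5:
Qd = 163 - 3*5 = 148
Qs = 16 + 1*5 = 21
Shortage = Qd - Qs = 148 - 21 = 127

127


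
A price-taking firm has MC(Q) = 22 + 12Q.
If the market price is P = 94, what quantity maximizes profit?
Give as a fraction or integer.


In perfect competition, profit is maximized where P = MC.
94 = 22 + 12Q
72 = 12Q
Q* = 72/12 = 6

6


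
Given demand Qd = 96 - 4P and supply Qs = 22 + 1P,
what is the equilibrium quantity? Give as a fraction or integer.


First find equilibrium price:
96 - 4P = 22 + 1P
P* = 74/5 = 74/5
Then substitute into demand:
Q* = 96 - 4 * 74/5 = 184/5

184/5


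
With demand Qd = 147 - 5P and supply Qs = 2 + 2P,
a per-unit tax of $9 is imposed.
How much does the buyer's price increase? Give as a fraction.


With a per-unit tax, the buyer's price increase depends on relative slopes.
Supply slope: d = 2, Demand slope: b = 5
Buyer's price increase = d * tax / (b + d)
= 2 * 9 / (5 + 2)
= 18 / 7 = 18/7

18/7


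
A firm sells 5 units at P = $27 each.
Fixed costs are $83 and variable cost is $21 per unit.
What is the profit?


Total Revenue = P * Q = 27 * 5 = $135
Total Cost = FC + VC*Q = 83 + 21*5 = $188
Profit = TR - TC = 135 - 188 = $-53

$-53


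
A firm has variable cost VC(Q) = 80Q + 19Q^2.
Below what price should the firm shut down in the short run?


AVC(Q) = VC(Q)/Q = 80 + 19Q
AVC is increasing in Q, so minimum AVC is at Q -> 0+.
Min AVC = 80
The firm should shut down if P < 80.

80


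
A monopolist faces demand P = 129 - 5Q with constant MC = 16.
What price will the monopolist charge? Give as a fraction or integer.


MR = 129 - 10Q
Set MR = MC: 129 - 10Q = 16
Q* = 113/10
Substitute into demand:
P* = 129 - 5*113/10 = 145/2

145/2


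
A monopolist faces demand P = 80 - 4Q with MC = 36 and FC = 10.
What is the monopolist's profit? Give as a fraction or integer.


MR = MC: 80 - 8Q = 36
Q* = 11/2
P* = 80 - 4*11/2 = 58
Profit = (P* - MC)*Q* - FC
= (58 - 36)*11/2 - 10
= 22*11/2 - 10
= 121 - 10 = 111

111


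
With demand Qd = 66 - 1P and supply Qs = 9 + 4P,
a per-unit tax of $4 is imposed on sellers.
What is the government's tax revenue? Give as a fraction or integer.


With tax on sellers, new supply: Qs' = 9 + 4(P - 4)
= 4P - 7
New equilibrium quantity:
Q_new = 257/5
Tax revenue = tax * Q_new = 4 * 257/5 = 1028/5

1028/5


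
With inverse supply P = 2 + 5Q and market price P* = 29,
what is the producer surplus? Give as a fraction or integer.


Minimum supply price (at Q=0): P_min = 2
Quantity supplied at P* = 29:
Q* = (29 - 2)/5 = 27/5
PS = (1/2) * Q* * (P* - P_min)
PS = (1/2) * 27/5 * (29 - 2)
PS = (1/2) * 27/5 * 27 = 729/10

729/10


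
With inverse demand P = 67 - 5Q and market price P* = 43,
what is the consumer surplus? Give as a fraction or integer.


Maximum willingness to pay (at Q=0): P_max = 67
Quantity demanded at P* = 43:
Q* = (67 - 43)/5 = 24/5
CS = (1/2) * Q* * (P_max - P*)
CS = (1/2) * 24/5 * (67 - 43)
CS = (1/2) * 24/5 * 24 = 288/5

288/5


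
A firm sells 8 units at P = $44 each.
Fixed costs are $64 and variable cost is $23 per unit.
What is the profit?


Total Revenue = P * Q = 44 * 8 = $352
Total Cost = FC + VC*Q = 64 + 23*8 = $248
Profit = TR - TC = 352 - 248 = $104

$104


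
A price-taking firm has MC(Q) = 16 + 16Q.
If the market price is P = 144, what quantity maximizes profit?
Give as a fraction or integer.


In perfect competition, profit is maximized where P = MC.
144 = 16 + 16Q
128 = 16Q
Q* = 128/16 = 8

8


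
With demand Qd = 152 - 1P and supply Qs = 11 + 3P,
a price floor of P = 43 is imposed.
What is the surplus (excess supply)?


At P = 43:
Qd = 152 - 1*43 = 109
Qs = 11 + 3*43 = 140
Surplus = Qs - Qd = 140 - 109 = 31

31


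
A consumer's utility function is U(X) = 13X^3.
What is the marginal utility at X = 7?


MU = dU/dX = 13*3*X^(3-1)
MU = 39*X^2
At X = 7:
MU = 39 * 7^2
MU = 39 * 49 = 1911

1911


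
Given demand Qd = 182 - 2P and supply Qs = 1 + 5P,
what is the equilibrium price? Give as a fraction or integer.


At equilibrium, Qd = Qs.
182 - 2P = 1 + 5P
182 - 1 = 2P + 5P
181 = 7P
P* = 181/7 = 181/7

181/7


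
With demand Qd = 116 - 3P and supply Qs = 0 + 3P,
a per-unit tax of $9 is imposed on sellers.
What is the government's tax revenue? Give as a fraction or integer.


With tax on sellers, new supply: Qs' = 0 + 3(P - 9)
= 3P - 27
New equilibrium quantity:
Q_new = 89/2
Tax revenue = tax * Q_new = 9 * 89/2 = 801/2

801/2


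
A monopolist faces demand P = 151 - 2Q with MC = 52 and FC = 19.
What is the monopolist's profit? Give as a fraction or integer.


MR = MC: 151 - 4Q = 52
Q* = 99/4
P* = 151 - 2*99/4 = 203/2
Profit = (P* - MC)*Q* - FC
= (203/2 - 52)*99/4 - 19
= 99/2*99/4 - 19
= 9801/8 - 19 = 9649/8

9649/8


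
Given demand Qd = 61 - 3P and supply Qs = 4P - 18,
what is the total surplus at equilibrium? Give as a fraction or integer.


Find equilibrium: 61 - 3P = 4P - 18
61 + 18 = 7P
P* = 79/7 = 79/7
Q* = 4*79/7 - 18 = 190/7
Inverse demand: P = 61/3 - Q/3, so P_max = 61/3
Inverse supply: P = 9/2 + Q/4, so P_min = 9/2
CS = (1/2) * 190/7 * (61/3 - 79/7) = 18050/147
PS = (1/2) * 190/7 * (79/7 - 9/2) = 9025/98
TS = CS + PS = 18050/147 + 9025/98 = 9025/42

9025/42


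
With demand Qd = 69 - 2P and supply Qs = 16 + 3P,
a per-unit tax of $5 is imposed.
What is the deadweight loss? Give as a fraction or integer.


Pre-tax equilibrium quantity: Q* = 239/5
Post-tax equilibrium quantity: Q_tax = 209/5
Reduction in quantity: Q* - Q_tax = 6
DWL = (1/2) * tax * (Q* - Q_tax)
DWL = (1/2) * 5 * 6 = 15

15


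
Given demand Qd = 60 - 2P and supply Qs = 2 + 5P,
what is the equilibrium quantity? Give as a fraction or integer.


First find equilibrium price:
60 - 2P = 2 + 5P
P* = 58/7 = 58/7
Then substitute into demand:
Q* = 60 - 2 * 58/7 = 304/7

304/7


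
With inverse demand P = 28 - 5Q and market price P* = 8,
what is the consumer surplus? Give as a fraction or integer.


Maximum willingness to pay (at Q=0): P_max = 28
Quantity demanded at P* = 8:
Q* = (28 - 8)/5 = 4
CS = (1/2) * Q* * (P_max - P*)
CS = (1/2) * 4 * (28 - 8)
CS = (1/2) * 4 * 20 = 40

40


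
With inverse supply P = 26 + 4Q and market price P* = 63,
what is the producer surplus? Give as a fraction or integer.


Minimum supply price (at Q=0): P_min = 26
Quantity supplied at P* = 63:
Q* = (63 - 26)/4 = 37/4
PS = (1/2) * Q* * (P* - P_min)
PS = (1/2) * 37/4 * (63 - 26)
PS = (1/2) * 37/4 * 37 = 1369/8

1369/8


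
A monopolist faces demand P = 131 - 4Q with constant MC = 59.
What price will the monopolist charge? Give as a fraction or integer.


MR = 131 - 8Q
Set MR = MC: 131 - 8Q = 59
Q* = 9
Substitute into demand:
P* = 131 - 4*9 = 95

95


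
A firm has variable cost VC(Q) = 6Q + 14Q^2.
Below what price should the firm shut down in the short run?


AVC(Q) = VC(Q)/Q = 6 + 14Q
AVC is increasing in Q, so minimum AVC is at Q -> 0+.
Min AVC = 6
The firm should shut down if P < 6.

6


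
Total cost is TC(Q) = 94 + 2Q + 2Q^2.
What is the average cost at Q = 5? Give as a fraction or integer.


TC(5) = 94 + 2*5 + 2*5^2
TC(5) = 94 + 10 + 50 = 154
AC = TC/Q = 154/5 = 154/5

154/5


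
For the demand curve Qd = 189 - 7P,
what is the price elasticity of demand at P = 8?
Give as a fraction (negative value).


dQ/dP = -7
At P = 8: Q = 189 - 7*8 = 133
E = (dQ/dP)(P/Q) = (-7)(8/133) = -8/19

-8/19


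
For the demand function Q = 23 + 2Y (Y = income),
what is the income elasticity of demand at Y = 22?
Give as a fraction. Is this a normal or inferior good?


dQ/dY = 2
At Y = 22: Q = 23 + 2*22 = 67
Ey = (dQ/dY)(Y/Q) = 2 * 22 / 67 = 44/67
Since Ey > 0, this is a normal good.

44/67 (normal good)


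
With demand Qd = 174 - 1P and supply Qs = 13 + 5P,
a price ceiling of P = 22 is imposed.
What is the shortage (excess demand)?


At P = 22:
Qd = 174 - 1*22 = 152
Qs = 13 + 5*22 = 123
Shortage = Qd - Qs = 152 - 123 = 29

29


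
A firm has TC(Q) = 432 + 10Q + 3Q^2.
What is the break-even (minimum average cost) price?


AC(Q) = 432/Q + 10 + 3Q
To minimize: dAC/dQ = -432/Q^2 + 3 = 0
Q^2 = 432/3 = 144
Q* = 12
Min AC = 432/12 + 10 + 3*12
Min AC = 36 + 10 + 36 = 82

82


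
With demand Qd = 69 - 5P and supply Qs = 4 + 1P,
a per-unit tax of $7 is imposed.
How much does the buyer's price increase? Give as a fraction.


With a per-unit tax, the buyer's price increase depends on relative slopes.
Supply slope: d = 1, Demand slope: b = 5
Buyer's price increase = d * tax / (b + d)
= 1 * 7 / (5 + 1)
= 7 / 6 = 7/6

7/6


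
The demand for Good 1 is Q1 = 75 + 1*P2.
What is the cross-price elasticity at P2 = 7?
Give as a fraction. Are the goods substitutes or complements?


dQ1/dP2 = 1
At P2 = 7: Q1 = 75 + 1*7 = 82
Exy = (dQ1/dP2)(P2/Q1) = 1 * 7 / 82 = 7/82
Since Exy > 0, the goods are substitutes.

7/82 (substitutes)


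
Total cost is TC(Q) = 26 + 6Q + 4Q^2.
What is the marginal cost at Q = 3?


MC = dTC/dQ = 6 + 2*4*Q
At Q = 3:
MC = 6 + 8*3
MC = 6 + 24 = 30

30


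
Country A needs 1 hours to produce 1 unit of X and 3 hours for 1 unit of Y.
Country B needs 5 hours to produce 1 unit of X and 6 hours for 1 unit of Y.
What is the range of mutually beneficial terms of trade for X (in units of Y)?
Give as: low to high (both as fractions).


Opportunity cost of X for Country A = hours_X / hours_Y = 1/3 = 1/3 units of Y
Opportunity cost of X for Country B = hours_X / hours_Y = 5/6 = 5/6 units of Y
Terms of trade must be between the two opportunity costs.
Range: 1/3 to 5/6

1/3 to 5/6


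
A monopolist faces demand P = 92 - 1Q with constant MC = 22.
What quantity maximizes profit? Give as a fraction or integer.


TR = P*Q = (92 - 1Q)Q = 92Q - 1Q^2
MR = dTR/dQ = 92 - 2Q
Set MR = MC:
92 - 2Q = 22
70 = 2Q
Q* = 70/2 = 35

35


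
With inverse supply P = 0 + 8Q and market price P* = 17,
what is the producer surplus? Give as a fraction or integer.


Minimum supply price (at Q=0): P_min = 0
Quantity supplied at P* = 17:
Q* = (17 - 0)/8 = 17/8
PS = (1/2) * Q* * (P* - P_min)
PS = (1/2) * 17/8 * (17 - 0)
PS = (1/2) * 17/8 * 17 = 289/16

289/16


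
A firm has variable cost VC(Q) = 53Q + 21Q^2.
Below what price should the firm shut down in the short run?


AVC(Q) = VC(Q)/Q = 53 + 21Q
AVC is increasing in Q, so minimum AVC is at Q -> 0+.
Min AVC = 53
The firm should shut down if P < 53.

53


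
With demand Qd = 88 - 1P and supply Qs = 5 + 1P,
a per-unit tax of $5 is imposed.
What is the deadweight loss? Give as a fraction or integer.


Pre-tax equilibrium quantity: Q* = 93/2
Post-tax equilibrium quantity: Q_tax = 44
Reduction in quantity: Q* - Q_tax = 5/2
DWL = (1/2) * tax * (Q* - Q_tax)
DWL = (1/2) * 5 * 5/2 = 25/4

25/4


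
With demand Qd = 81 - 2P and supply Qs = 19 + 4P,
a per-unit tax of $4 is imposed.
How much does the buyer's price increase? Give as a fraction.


With a per-unit tax, the buyer's price increase depends on relative slopes.
Supply slope: d = 4, Demand slope: b = 2
Buyer's price increase = d * tax / (b + d)
= 4 * 4 / (2 + 4)
= 16 / 6 = 8/3

8/3


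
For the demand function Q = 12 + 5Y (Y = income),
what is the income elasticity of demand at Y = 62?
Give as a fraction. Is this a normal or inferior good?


dQ/dY = 5
At Y = 62: Q = 12 + 5*62 = 322
Ey = (dQ/dY)(Y/Q) = 5 * 62 / 322 = 155/161
Since Ey > 0, this is a normal good.

155/161 (normal good)


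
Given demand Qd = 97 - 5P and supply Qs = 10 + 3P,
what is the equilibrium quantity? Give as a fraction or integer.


First find equilibrium price:
97 - 5P = 10 + 3P
P* = 87/8 = 87/8
Then substitute into demand:
Q* = 97 - 5 * 87/8 = 341/8

341/8


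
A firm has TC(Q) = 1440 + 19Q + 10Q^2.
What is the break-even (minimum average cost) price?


AC(Q) = 1440/Q + 19 + 10Q
To minimize: dAC/dQ = -1440/Q^2 + 10 = 0
Q^2 = 1440/10 = 144
Q* = 12
Min AC = 1440/12 + 19 + 10*12
Min AC = 120 + 19 + 120 = 259

259


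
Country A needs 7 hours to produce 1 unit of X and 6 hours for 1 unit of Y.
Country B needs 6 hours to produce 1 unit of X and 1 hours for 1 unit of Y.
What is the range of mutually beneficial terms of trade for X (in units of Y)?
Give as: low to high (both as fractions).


Opportunity cost of X for Country A = hours_X / hours_Y = 7/6 = 7/6 units of Y
Opportunity cost of X for Country B = hours_X / hours_Y = 6/1 = 6 units of Y
Terms of trade must be between the two opportunity costs.
Range: 7/6 to 6

7/6 to 6
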